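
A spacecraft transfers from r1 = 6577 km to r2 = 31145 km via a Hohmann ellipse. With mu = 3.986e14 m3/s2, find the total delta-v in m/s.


V1 = sqrt(mu/r1) = 7784.93 m/s
dV1 = V1*(sqrt(2*r2/(r1+r2)) - 1) = 2218.91 m/s
V2 = sqrt(mu/r2) = 3577.46 m/s
dV2 = V2*(1 - sqrt(2*r1/(r1+r2))) = 1464.91 m/s
Total dV = 3684 m/s

3684 m/s


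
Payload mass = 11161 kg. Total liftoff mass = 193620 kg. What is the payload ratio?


PR = 11161 / 193620 = 0.0576

0.0576


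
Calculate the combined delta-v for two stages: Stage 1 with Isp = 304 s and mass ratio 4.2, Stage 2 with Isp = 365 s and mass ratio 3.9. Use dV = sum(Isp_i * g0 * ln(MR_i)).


dV1 = 304 * 9.81 * ln(4.2) = 4279.8 m/s
dV2 = 365 * 9.81 * ln(3.9) = 4873.2 m/s
Total dV = 4279.8 + 4873.2 = 9153.0 m/s ~ 9153 m/s

9153 m/s


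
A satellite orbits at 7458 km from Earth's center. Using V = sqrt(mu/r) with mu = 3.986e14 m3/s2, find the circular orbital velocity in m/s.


V = sqrt(3.986e14 / 7458000) = 7311 m/s

7311 m/s


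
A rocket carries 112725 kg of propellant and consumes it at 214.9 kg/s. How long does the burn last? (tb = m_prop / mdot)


tb = 112725 / 214.9 = 524.5 s

524.5 s


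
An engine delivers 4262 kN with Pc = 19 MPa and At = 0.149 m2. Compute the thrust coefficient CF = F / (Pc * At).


CF = 4262000 / (19e6 * 0.149) = 1.51

1.51


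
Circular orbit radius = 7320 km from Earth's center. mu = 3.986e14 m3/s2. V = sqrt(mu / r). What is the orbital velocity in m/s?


V = sqrt(3.986e14 / 7320000) = 7379 m/s

7379 m/s


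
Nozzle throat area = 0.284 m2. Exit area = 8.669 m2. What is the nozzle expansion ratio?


AR = 8.669 / 0.284 = 30.5

30.5


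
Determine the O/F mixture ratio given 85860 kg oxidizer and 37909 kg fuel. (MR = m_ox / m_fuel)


MR = 85860 / 37909 = 2.26

2.26


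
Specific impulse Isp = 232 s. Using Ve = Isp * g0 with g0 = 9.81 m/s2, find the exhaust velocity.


Ve = Isp * g0 = 232 * 9.81 = 2275.9 m/s

2275.9 m/s


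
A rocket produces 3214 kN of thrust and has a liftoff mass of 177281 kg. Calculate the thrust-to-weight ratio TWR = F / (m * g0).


TWR = 3214000 / (177281 * 9.81) = 1.85

1.85


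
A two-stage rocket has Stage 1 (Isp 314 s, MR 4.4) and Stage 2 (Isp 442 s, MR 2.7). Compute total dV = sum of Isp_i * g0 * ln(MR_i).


dV1 = 314 * 9.81 * ln(4.4) = 4563.8 m/s
dV2 = 442 * 9.81 * ln(2.7) = 4306.8 m/s
Total dV = 4563.8 + 4306.8 = 8870.6 m/s ~ 8871 m/s

8871 m/s


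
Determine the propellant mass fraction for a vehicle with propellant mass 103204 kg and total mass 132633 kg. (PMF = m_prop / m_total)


PMF = 103204 / 132633 = 0.778

0.778


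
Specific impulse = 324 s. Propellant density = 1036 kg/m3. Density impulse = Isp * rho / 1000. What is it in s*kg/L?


rho*Isp = 324 * 1036 / 1000 = 336 s*kg/L

336 s*kg/L


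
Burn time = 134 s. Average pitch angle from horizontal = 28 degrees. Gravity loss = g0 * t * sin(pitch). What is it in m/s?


GL = 9.81 * 134 * sin(28 deg) = 617 m/s

617 m/s


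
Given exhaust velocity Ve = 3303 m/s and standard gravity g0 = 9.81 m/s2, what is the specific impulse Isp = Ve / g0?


Isp = Ve / g0 = 3303 / 9.81 = 336.7 s

336.7 s


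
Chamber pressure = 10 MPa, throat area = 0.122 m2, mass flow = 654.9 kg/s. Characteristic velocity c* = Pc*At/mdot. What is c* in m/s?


c* = 10e6 * 0.122 / 654.9 = 1863 m/s

1863 m/s


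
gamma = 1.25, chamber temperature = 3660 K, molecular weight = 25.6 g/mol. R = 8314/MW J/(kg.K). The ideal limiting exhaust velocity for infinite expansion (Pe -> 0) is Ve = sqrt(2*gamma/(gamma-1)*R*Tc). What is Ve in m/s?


R = 8314 / 25.6 = 324.77 J/(kg.K)
Ve = sqrt(2 * 1.25 / (1.25 - 1) * 324.77 * 3660) = 3448 m/s

3448 m/s


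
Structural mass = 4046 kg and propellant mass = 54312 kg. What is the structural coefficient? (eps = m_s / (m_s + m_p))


eps = 4046 / (4046 + 54312) = 0.0693

0.0693


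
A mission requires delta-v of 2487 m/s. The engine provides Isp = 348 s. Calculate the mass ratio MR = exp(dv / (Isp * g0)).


Ve = 348 * 9.81 = 3413.88 m/s
MR = exp(2487 / 3413.88) = 2.072

2.072


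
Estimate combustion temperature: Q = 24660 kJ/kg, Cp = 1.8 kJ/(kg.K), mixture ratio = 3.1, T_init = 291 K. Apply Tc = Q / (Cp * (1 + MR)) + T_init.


Tc = 24660 / (1.8 * (1 + 3.1)) + 291 = 3632 K

3632 K


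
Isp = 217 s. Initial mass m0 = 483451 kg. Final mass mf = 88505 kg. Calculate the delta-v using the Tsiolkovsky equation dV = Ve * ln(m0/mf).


Ve = 217 * 9.81 = 2128.77 m/s
dV = 2128.77 * ln(483451/88505) = 3614 m/s

3614 m/s


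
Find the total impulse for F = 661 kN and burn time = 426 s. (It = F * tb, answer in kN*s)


It = 661 * 426 = 281586 kN*s

281586 kN*s


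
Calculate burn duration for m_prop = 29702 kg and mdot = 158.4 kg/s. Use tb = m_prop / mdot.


tb = 29702 / 158.4 = 187.5 s

187.5 s


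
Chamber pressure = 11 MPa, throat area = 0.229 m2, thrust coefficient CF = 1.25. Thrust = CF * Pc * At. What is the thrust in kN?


F = 1.25 * 11e6 * 0.229 = 3.1488e+06 N = 3148.8 kN

3148.8 kN


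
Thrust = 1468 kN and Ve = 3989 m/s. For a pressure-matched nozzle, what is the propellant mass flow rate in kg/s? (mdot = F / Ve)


mdot = F / Ve = 1468000 / 3989 = 368.0 kg/s

368.0 kg/s


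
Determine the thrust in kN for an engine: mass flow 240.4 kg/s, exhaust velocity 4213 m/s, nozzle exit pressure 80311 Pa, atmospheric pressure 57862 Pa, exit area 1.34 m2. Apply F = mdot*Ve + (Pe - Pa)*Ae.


F = 240.4 * 4213 + (80311 - 57862) * 1.34 = 1.0429e+06 N = 1042.9 kN

1042.9 kN


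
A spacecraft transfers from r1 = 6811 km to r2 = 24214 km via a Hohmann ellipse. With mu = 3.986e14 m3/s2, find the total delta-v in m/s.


V1 = sqrt(mu/r1) = 7650.03 m/s
dV1 = V1*(sqrt(2*r2/(r1+r2)) - 1) = 1907.72 m/s
V2 = sqrt(mu/r2) = 4057.28 m/s
dV2 = V2*(1 - sqrt(2*r1/(r1+r2))) = 1368.85 m/s
Total dV = 3277 m/s

3277 m/s


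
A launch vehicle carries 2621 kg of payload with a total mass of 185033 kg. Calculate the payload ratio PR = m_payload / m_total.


PR = 2621 / 185033 = 0.0142

0.0142


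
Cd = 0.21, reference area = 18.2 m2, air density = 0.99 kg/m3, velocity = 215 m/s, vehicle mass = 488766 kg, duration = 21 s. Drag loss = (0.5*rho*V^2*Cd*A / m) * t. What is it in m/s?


D = 0.5 * 0.99 * 215^2 * 0.21 * 18.2 = 87452.62 N
a = 87452.62 / 488766 = 0.1789 m/s2
dV = 0.1789 * 21 = 3.8 m/s

3.8 m/s


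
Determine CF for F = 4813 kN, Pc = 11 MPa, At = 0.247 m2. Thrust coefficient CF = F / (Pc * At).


CF = 4813000 / (11e6 * 0.247) = 1.77

1.77


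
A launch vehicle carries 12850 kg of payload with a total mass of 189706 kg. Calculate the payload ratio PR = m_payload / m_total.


PR = 12850 / 189706 = 0.0677

0.0677


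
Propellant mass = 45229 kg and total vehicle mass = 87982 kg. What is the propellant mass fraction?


PMF = 45229 / 87982 = 0.514

0.514


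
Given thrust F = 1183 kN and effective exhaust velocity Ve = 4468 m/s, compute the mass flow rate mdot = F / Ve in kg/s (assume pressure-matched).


mdot = F / Ve = 1183000 / 4468 = 264.8 kg/s

264.8 kg/s


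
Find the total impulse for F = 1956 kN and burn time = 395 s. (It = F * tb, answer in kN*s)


It = 1956 * 395 = 772620 kN*s

772620 kN*s


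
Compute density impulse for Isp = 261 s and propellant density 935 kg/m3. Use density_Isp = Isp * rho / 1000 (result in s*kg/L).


rho*Isp = 261 * 935 / 1000 = 244 s*kg/L

244 s*kg/L


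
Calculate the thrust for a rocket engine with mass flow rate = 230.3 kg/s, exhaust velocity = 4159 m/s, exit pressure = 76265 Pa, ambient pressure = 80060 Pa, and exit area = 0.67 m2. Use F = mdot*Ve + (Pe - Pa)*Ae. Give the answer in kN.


F = 230.3 * 4159 + (76265 - 80060) * 0.67 = 955275.0 N = 955.3 kN

955.3 kN


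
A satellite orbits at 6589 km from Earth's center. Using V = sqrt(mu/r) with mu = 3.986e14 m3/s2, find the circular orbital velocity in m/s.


V = sqrt(3.986e14 / 6589000) = 7778 m/s

7778 m/s


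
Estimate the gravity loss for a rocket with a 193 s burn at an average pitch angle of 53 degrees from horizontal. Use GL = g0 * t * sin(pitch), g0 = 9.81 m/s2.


GL = 9.81 * 193 * sin(53 deg) = 1512 m/s

1512 m/s


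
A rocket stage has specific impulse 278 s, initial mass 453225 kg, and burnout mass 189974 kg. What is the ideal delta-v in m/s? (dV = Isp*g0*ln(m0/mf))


Ve = 278 * 9.81 = 2727.18 m/s
dV = 2727.18 * ln(453225/189974) = 2371 m/s

2371 m/s


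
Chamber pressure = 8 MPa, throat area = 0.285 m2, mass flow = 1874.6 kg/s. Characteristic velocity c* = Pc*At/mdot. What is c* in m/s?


c* = 8e6 * 0.285 / 1874.6 = 1216 m/s

1216 m/s


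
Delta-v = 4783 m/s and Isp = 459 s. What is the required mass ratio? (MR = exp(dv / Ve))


Ve = 459 * 9.81 = 4502.79 m/s
MR = exp(4783 / 4502.79) = 2.893

2.893


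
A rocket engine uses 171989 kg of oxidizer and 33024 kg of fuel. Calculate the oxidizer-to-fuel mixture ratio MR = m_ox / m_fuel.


MR = 171989 / 33024 = 5.21

5.21


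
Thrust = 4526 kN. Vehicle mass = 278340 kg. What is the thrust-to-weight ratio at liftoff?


TWR = 4526000 / (278340 * 9.81) = 1.66

1.66


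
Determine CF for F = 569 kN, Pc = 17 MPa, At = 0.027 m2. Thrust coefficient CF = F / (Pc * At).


CF = 569000 / (17e6 * 0.027) = 1.24

1.24


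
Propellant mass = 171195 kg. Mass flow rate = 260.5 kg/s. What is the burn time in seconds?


tb = 171195 / 260.5 = 657.2 s

657.2 s


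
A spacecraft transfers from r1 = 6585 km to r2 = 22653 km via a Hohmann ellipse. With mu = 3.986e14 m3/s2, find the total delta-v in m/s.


V1 = sqrt(mu/r1) = 7780.2 m/s
dV1 = V1*(sqrt(2*r2/(r1+r2)) - 1) = 1904.69 m/s
V2 = sqrt(mu/r2) = 4194.75 m/s
dV2 = V2*(1 - sqrt(2*r1/(r1+r2))) = 1379.45 m/s
Total dV = 3284 m/s

3284 m/s


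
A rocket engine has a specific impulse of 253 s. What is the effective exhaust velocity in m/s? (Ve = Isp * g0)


Ve = Isp * g0 = 253 * 9.81 = 2481.9 m/s

2481.9 m/s


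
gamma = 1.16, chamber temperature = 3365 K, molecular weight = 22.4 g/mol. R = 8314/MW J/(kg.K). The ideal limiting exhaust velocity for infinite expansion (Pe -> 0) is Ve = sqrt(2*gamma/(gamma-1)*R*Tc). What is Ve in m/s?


R = 8314 / 22.4 = 371.16 J/(kg.K)
Ve = sqrt(2 * 1.16 / (1.16 - 1) * 371.16 * 3365) = 4256 m/s

4256 m/s


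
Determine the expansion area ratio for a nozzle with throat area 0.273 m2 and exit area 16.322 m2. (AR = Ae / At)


AR = 16.322 / 0.273 = 59.8

59.8


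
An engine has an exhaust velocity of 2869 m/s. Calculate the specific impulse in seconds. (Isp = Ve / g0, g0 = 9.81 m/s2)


Isp = Ve / g0 = 2869 / 9.81 = 292.5 s

292.5 s


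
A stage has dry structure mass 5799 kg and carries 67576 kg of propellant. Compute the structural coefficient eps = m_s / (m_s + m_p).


eps = 5799 / (5799 + 67576) = 0.079

0.079


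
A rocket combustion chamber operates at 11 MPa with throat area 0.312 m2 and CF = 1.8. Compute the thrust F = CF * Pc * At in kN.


F = 1.8 * 11e6 * 0.312 = 6.1776e+06 N = 6177.6 kN

6177.6 kN


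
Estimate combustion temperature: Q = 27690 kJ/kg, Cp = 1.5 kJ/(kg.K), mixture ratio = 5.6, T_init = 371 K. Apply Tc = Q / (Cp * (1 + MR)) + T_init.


Tc = 27690 / (1.5 * (1 + 5.6)) + 371 = 3168 K

3168 K


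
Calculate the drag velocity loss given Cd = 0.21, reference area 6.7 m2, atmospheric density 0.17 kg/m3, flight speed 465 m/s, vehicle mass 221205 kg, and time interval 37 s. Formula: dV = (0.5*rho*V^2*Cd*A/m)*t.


D = 0.5 * 0.17 * 465^2 * 0.21 * 6.7 = 25859.43 N
a = 25859.43 / 221205 = 0.1169 m/s2
dV = 0.1169 * 37 = 4.3 m/s

4.3 m/s


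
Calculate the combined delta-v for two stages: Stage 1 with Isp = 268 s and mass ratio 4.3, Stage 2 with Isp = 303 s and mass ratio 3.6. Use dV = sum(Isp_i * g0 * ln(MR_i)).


dV1 = 268 * 9.81 * ln(4.3) = 3834.8 m/s
dV2 = 303 * 9.81 * ln(3.6) = 3807.5 m/s
Total dV = 3834.8 + 3807.5 = 7642.3 m/s ~ 7642 m/s

7642 m/s


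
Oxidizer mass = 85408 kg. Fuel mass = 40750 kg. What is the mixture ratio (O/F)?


MR = 85408 / 40750 = 2.1

2.1


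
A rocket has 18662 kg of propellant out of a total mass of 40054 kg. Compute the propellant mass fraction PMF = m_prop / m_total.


PMF = 18662 / 40054 = 0.466

0.466


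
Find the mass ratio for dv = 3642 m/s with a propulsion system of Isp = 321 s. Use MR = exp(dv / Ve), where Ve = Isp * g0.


Ve = 321 * 9.81 = 3149.01 m/s
MR = exp(3642 / 3149.01) = 3.179

3.179


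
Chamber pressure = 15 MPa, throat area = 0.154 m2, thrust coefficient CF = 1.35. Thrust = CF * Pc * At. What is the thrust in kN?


F = 1.35 * 15e6 * 0.154 = 3.1185e+06 N = 3118.5 kN

3118.5 kN


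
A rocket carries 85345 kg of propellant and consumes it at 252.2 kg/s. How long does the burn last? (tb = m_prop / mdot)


tb = 85345 / 252.2 = 338.4 s

338.4 s


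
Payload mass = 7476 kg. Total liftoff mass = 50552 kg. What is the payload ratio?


PR = 7476 / 50552 = 0.1479

0.1479


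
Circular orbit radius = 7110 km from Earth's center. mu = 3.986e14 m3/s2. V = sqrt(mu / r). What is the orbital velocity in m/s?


V = sqrt(3.986e14 / 7110000) = 7487 m/s

7487 m/s


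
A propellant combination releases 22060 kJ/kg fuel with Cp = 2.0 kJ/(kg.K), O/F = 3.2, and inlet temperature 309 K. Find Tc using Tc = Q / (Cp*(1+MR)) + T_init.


Tc = 22060 / (2.0 * (1 + 3.2)) + 309 = 2935 K

2935 K


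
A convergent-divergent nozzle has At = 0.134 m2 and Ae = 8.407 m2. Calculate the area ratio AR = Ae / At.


AR = 8.407 / 0.134 = 62.7

62.7


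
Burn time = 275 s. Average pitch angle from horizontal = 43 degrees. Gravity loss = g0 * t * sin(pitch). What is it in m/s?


GL = 9.81 * 275 * sin(43 deg) = 1840 m/s

1840 m/s


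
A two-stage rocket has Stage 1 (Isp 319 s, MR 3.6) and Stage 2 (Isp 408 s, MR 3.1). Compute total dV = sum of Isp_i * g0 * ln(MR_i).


dV1 = 319 * 9.81 * ln(3.6) = 4008.5 m/s
dV2 = 408 * 9.81 * ln(3.1) = 4528.4 m/s
Total dV = 4008.5 + 4528.4 = 8536.9 m/s ~ 8537 m/s

8537 m/s


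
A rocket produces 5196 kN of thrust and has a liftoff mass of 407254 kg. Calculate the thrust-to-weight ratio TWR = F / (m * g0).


TWR = 5196000 / (407254 * 9.81) = 1.3

1.3


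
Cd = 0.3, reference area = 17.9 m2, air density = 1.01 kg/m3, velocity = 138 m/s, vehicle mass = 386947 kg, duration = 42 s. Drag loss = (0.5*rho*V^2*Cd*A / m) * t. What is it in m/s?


D = 0.5 * 1.01 * 138^2 * 0.3 * 17.9 = 51644.47 N
a = 51644.47 / 386947 = 0.1335 m/s2
dV = 0.1335 * 42 = 5.6 m/s

5.6 m/s


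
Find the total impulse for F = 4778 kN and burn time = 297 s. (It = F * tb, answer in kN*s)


It = 4778 * 297 = 1419066 kN*s

1419066 kN*s


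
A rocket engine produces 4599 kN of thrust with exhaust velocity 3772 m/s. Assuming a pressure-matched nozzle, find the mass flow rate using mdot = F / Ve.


mdot = F / Ve = 4599000 / 3772 = 1219.2 kg/s

1219.2 kg/s


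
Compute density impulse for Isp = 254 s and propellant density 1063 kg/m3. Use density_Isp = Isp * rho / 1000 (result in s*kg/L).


rho*Isp = 254 * 1063 / 1000 = 270 s*kg/L

270 s*kg/L


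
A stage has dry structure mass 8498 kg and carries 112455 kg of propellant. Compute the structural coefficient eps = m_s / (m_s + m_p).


eps = 8498 / (8498 + 112455) = 0.0703

0.0703


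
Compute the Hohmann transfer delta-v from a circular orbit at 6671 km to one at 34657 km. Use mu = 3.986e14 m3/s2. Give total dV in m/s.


V1 = sqrt(mu/r1) = 7729.89 m/s
dV1 = V1*(sqrt(2*r2/(r1+r2)) - 1) = 2280.74 m/s
V2 = sqrt(mu/r2) = 3391.35 m/s
dV2 = V2*(1 - sqrt(2*r1/(r1+r2))) = 1464.44 m/s
Total dV = 3745 m/s

3745 m/s


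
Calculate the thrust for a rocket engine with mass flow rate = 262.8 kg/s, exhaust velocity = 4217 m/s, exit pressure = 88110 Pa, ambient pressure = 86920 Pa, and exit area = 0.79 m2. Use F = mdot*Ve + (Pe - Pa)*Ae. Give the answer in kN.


F = 262.8 * 4217 + (88110 - 86920) * 0.79 = 1.1092e+06 N = 1109.2 kN

1109.2 kN


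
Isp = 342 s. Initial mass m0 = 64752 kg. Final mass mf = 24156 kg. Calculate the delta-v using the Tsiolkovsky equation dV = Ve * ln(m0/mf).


Ve = 342 * 9.81 = 3355.02 m/s
dV = 3355.02 * ln(64752/24156) = 3308 m/s

3308 m/s


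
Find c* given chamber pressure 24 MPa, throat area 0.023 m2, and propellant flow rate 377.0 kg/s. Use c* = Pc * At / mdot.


c* = 24e6 * 0.023 / 377.0 = 1464 m/s

1464 m/s


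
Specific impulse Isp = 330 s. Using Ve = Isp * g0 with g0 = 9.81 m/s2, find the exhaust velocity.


Ve = Isp * g0 = 330 * 9.81 = 3237.3 m/s

3237.3 m/s


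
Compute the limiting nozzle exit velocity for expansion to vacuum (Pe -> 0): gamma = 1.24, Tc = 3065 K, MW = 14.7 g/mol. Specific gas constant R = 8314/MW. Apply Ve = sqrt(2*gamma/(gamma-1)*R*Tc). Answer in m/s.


R = 8314 / 14.7 = 565.58 J/(kg.K)
Ve = sqrt(2 * 1.24 / (1.24 - 1) * 565.58 * 3065) = 4232 m/s

4232 m/s


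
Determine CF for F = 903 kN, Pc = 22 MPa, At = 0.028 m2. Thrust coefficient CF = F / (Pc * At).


CF = 903000 / (22e6 * 0.028) = 1.47

1.47


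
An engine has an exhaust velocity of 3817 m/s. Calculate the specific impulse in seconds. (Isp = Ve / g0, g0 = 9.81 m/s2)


Isp = Ve / g0 = 3817 / 9.81 = 389.1 s

389.1 s


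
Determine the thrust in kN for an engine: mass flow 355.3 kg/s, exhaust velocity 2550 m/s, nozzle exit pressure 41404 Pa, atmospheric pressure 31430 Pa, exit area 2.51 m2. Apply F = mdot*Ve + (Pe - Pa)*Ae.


F = 355.3 * 2550 + (41404 - 31430) * 2.51 = 931050.0 N = 931.0 kN

931.0 kN


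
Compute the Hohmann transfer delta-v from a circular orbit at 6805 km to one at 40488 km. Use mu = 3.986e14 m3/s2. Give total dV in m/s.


V1 = sqrt(mu/r1) = 7653.4 m/s
dV1 = V1*(sqrt(2*r2/(r1+r2)) - 1) = 2361.21 m/s
V2 = sqrt(mu/r2) = 3137.66 m/s
dV2 = V2*(1 - sqrt(2*r1/(r1+r2))) = 1454.46 m/s
Total dV = 3816 m/s

3816 m/s


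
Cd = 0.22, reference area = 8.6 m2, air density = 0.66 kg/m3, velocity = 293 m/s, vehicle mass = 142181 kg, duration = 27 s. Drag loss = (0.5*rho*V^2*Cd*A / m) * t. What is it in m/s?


D = 0.5 * 0.66 * 293^2 * 0.22 * 8.6 = 53600.68 N
a = 53600.68 / 142181 = 0.377 m/s2
dV = 0.377 * 27 = 10.2 m/s

10.2 m/s


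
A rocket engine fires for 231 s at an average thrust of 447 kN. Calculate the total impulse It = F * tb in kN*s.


It = 447 * 231 = 103257 kN*s

103257 kN*s


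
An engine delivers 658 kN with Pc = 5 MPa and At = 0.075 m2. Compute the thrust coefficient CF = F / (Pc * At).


CF = 658000 / (5e6 * 0.075) = 1.75

1.75


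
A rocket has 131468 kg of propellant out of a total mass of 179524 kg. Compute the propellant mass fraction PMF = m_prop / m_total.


PMF = 131468 / 179524 = 0.732

0.732


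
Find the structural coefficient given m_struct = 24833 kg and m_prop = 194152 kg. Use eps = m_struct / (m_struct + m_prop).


eps = 24833 / (24833 + 194152) = 0.1134

0.1134


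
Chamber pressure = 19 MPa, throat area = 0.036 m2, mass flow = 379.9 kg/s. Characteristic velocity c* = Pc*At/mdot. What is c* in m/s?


c* = 19e6 * 0.036 / 379.9 = 1800 m/s

1800 m/s


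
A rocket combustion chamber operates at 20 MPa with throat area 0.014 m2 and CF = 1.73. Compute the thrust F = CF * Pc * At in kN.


F = 1.73 * 20e6 * 0.014 = 484400.0 N = 484.4 kN

484.4 kN


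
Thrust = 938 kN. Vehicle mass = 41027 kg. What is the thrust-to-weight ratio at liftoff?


TWR = 938000 / (41027 * 9.81) = 2.33

2.33


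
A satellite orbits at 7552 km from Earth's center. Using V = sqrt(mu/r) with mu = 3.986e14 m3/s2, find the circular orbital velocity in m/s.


V = sqrt(3.986e14 / 7552000) = 7265 m/s

7265 m/s


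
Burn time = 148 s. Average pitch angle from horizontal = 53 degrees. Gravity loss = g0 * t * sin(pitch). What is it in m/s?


GL = 9.81 * 148 * sin(53 deg) = 1160 m/s

1160 m/s


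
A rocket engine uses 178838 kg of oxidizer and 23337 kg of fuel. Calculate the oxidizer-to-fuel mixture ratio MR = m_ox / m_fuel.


MR = 178838 / 23337 = 7.66

7.66


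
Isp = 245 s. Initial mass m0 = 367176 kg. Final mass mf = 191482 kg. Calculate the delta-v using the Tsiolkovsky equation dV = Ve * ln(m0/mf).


Ve = 245 * 9.81 = 2403.45 m/s
dV = 2403.45 * ln(367176/191482) = 1565 m/s

1565 m/s


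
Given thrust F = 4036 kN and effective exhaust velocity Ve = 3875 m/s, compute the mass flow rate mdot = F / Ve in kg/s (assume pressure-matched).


mdot = F / Ve = 4036000 / 3875 = 1041.5 kg/s

1041.5 kg/s


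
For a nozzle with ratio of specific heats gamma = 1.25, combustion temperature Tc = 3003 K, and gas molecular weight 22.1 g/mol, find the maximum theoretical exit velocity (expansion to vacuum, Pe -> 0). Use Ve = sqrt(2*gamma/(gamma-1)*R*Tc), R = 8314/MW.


R = 8314 / 22.1 = 376.2 J/(kg.K)
Ve = sqrt(2 * 1.25 / (1.25 - 1) * 376.2 * 3003) = 3361 m/s

3361 m/s


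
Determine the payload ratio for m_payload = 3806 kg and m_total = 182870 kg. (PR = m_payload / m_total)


PR = 3806 / 182870 = 0.0208

0.0208


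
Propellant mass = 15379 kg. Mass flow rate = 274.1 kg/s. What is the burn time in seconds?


tb = 15379 / 274.1 = 56.1 s

56.1 s


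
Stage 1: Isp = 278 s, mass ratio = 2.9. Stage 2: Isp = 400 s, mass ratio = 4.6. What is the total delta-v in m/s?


dV1 = 278 * 9.81 * ln(2.9) = 2903.7 m/s
dV2 = 400 * 9.81 * ln(4.6) = 5988.2 m/s
Total dV = 2903.7 + 5988.2 = 8891.9 m/s ~ 8892 m/s

8892 m/s


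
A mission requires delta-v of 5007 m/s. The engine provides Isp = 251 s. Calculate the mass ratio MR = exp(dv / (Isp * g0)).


Ve = 251 * 9.81 = 2462.31 m/s
MR = exp(5007 / 2462.31) = 7.64

7.64


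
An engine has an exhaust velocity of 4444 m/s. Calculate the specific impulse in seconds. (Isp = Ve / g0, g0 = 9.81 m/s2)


Isp = Ve / g0 = 4444 / 9.81 = 453.0 s

453.0 s


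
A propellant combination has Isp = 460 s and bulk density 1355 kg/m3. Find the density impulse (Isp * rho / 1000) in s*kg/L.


rho*Isp = 460 * 1355 / 1000 = 623 s*kg/L

623 s*kg/L


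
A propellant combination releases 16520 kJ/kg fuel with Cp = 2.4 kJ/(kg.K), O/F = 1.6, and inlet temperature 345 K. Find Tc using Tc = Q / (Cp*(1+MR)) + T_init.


Tc = 16520 / (2.4 * (1 + 1.6)) + 345 = 2992 K

2992 K


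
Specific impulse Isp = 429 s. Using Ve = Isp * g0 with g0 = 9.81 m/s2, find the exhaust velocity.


Ve = Isp * g0 = 429 * 9.81 = 4208.5 m/s

4208.5 m/s


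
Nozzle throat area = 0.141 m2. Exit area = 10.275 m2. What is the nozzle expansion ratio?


AR = 10.275 / 0.141 = 72.9

72.9


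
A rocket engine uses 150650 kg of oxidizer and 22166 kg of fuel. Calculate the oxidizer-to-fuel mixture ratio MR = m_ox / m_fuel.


MR = 150650 / 22166 = 6.8

6.8


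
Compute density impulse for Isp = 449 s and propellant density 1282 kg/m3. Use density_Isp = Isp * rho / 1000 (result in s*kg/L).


rho*Isp = 449 * 1282 / 1000 = 576 s*kg/L

576 s*kg/L


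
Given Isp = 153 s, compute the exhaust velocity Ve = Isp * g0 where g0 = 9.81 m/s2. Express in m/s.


Ve = Isp * g0 = 153 * 9.81 = 1500.9 m/s

1500.9 m/s


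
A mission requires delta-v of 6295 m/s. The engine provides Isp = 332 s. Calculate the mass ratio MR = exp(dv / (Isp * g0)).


Ve = 332 * 9.81 = 3256.92 m/s
MR = exp(6295 / 3256.92) = 6.909

6.909


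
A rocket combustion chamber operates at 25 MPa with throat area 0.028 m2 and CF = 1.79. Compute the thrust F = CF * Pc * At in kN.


F = 1.79 * 25e6 * 0.028 = 1.2530e+06 N = 1253.0 kN

1253.0 kN


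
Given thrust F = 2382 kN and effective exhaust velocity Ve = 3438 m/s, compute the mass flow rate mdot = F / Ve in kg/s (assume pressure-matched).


mdot = F / Ve = 2382000 / 3438 = 692.8 kg/s

692.8 kg/s


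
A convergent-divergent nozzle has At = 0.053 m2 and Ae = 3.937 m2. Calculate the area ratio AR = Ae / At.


AR = 3.937 / 0.053 = 74.3

74.3


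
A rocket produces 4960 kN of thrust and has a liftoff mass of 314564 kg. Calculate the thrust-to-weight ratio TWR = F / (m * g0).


TWR = 4960000 / (314564 * 9.81) = 1.61

1.61


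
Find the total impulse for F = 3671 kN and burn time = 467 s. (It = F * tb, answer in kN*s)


It = 3671 * 467 = 1714357 kN*s

1714357 kN*s


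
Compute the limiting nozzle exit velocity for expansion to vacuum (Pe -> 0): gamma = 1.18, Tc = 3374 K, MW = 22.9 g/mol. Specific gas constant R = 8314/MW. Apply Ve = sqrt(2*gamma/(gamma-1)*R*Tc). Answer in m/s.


R = 8314 / 22.9 = 363.06 J/(kg.K)
Ve = sqrt(2 * 1.18 / (1.18 - 1) * 363.06 * 3374) = 4008 m/s

4008 m/s


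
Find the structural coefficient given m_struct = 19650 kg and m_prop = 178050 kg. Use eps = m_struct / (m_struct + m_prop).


eps = 19650 / (19650 + 178050) = 0.0994

0.0994


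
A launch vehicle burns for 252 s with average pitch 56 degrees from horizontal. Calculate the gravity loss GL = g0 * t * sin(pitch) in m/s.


GL = 9.81 * 252 * sin(56 deg) = 2049 m/s

2049 m/s


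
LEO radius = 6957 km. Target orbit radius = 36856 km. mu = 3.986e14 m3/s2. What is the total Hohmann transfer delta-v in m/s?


V1 = sqrt(mu/r1) = 7569.33 m/s
dV1 = V1*(sqrt(2*r2/(r1+r2)) - 1) = 2248.72 m/s
V2 = sqrt(mu/r2) = 3288.63 m/s
dV2 = V2*(1 - sqrt(2*r1/(r1+r2))) = 1435.35 m/s
Total dV = 3684 m/s

3684 m/s


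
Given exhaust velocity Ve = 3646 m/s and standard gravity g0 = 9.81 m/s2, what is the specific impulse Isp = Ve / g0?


Isp = Ve / g0 = 3646 / 9.81 = 371.7 s

371.7 s


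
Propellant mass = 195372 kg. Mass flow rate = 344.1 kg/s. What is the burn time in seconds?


tb = 195372 / 344.1 = 567.8 s

567.8 s


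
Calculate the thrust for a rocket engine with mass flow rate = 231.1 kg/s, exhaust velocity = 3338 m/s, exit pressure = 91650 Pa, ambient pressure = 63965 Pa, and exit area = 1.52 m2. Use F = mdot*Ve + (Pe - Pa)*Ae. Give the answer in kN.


F = 231.1 * 3338 + (91650 - 63965) * 1.52 = 813493.0 N = 813.5 kN

813.5 kN


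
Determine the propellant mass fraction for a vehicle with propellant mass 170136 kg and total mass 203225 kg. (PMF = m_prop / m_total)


PMF = 170136 / 203225 = 0.837

0.837


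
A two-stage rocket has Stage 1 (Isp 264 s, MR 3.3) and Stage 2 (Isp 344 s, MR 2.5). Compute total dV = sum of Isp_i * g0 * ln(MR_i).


dV1 = 264 * 9.81 * ln(3.3) = 3092.1 m/s
dV2 = 344 * 9.81 * ln(2.5) = 3092.2 m/s
Total dV = 3092.1 + 3092.2 = 6184.3 m/s ~ 6184 m/s

6184 m/s


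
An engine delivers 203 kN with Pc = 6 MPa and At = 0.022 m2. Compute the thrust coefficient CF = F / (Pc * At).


CF = 203000 / (6e6 * 0.022) = 1.54

1.54


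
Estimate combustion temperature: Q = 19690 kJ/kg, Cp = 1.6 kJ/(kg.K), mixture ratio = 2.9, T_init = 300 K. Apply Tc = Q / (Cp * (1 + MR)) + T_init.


Tc = 19690 / (1.6 * (1 + 2.9)) + 300 = 3455 K

3455 K


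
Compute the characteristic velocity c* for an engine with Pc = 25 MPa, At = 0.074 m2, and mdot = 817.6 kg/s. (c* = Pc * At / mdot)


c* = 25e6 * 0.074 / 817.6 = 2263 m/s

2263 m/s


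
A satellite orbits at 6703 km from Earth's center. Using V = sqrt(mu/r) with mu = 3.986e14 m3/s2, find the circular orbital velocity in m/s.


V = sqrt(3.986e14 / 6703000) = 7711 m/s

7711 m/s


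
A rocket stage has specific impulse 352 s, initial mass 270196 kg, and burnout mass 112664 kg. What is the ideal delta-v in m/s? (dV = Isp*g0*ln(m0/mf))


Ve = 352 * 9.81 = 3453.12 m/s
dV = 3453.12 * ln(270196/112664) = 3021 m/s

3021 m/s


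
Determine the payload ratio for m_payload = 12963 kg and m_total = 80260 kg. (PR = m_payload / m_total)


PR = 12963 / 80260 = 0.1615

0.1615


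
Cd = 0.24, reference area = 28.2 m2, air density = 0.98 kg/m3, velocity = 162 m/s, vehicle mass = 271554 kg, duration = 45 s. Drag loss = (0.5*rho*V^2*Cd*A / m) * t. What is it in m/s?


D = 0.5 * 0.98 * 162^2 * 0.24 * 28.2 = 87033.5 N
a = 87033.5 / 271554 = 0.3205 m/s2
dV = 0.3205 * 45 = 14.4 m/s

14.4 m/s


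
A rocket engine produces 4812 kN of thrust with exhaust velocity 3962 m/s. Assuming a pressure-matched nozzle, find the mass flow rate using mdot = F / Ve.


mdot = F / Ve = 4812000 / 3962 = 1214.5 kg/s

1214.5 kg/s


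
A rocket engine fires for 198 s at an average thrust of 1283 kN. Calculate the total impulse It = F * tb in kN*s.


It = 1283 * 198 = 254034 kN*s

254034 kN*s


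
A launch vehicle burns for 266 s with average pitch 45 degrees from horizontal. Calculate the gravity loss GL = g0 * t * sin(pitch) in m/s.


GL = 9.81 * 266 * sin(45 deg) = 1845 m/s

1845 m/s


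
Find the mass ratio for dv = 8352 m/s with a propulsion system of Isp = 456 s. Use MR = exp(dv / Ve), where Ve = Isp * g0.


Ve = 456 * 9.81 = 4473.36 m/s
MR = exp(8352 / 4473.36) = 6.469

6.469


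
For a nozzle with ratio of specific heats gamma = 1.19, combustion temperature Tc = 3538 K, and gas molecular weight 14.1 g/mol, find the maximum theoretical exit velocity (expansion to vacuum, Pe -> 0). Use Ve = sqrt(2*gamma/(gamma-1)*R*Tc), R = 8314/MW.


R = 8314 / 14.1 = 589.65 J/(kg.K)
Ve = sqrt(2 * 1.19 / (1.19 - 1) * 589.65 * 3538) = 5112 m/s

5112 m/s


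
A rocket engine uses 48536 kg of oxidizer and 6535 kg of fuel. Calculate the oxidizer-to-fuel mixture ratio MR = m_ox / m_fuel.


MR = 48536 / 6535 = 7.43

7.43


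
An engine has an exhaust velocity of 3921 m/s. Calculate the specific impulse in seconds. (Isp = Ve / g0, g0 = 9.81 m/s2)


Isp = Ve / g0 = 3921 / 9.81 = 399.7 s

399.7 s


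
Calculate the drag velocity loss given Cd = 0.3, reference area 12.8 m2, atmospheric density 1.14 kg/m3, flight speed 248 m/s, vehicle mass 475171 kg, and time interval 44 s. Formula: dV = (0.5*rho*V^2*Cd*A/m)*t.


D = 0.5 * 1.14 * 248^2 * 0.3 * 12.8 = 134619.96 N
a = 134619.96 / 475171 = 0.2833 m/s2
dV = 0.2833 * 44 = 12.5 m/s

12.5 m/s


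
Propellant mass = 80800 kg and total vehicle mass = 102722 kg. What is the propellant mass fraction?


PMF = 80800 / 102722 = 0.787

0.787


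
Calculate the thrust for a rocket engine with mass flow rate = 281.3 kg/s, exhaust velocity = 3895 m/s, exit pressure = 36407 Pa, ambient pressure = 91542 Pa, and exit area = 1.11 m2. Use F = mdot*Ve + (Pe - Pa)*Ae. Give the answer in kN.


F = 281.3 * 3895 + (36407 - 91542) * 1.11 = 1.0345e+06 N = 1034.5 kN

1034.5 kN


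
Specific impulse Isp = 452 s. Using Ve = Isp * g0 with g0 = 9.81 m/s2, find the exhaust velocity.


Ve = Isp * g0 = 452 * 9.81 = 4434.1 m/s

4434.1 m/s


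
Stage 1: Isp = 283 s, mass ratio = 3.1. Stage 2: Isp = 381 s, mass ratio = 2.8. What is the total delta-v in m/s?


dV1 = 283 * 9.81 * ln(3.1) = 3141.0 m/s
dV2 = 381 * 9.81 * ln(2.8) = 3848.3 m/s
Total dV = 3141.0 + 3848.3 = 6989.3 m/s ~ 6989 m/s

6989 m/s


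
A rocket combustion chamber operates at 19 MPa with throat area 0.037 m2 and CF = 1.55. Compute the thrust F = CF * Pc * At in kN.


F = 1.55 * 19e6 * 0.037 = 1.0896e+06 N = 1089.7 kN

1089.7 kN


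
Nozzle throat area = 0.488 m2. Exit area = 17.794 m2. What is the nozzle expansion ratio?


AR = 17.794 / 0.488 = 36.5

36.5


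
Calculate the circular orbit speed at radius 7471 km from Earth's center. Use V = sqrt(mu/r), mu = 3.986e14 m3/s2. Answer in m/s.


V = sqrt(3.986e14 / 7471000) = 7304 m/s

7304 m/s


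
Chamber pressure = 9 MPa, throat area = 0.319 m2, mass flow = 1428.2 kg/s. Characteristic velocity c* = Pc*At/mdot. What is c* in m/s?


c* = 9e6 * 0.319 / 1428.2 = 2010 m/s

2010 m/s


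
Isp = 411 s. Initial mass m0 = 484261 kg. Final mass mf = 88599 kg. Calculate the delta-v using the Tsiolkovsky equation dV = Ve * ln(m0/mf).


Ve = 411 * 9.81 = 4031.91 m/s
dV = 4031.91 * ln(484261/88599) = 6848 m/s

6848 m/s


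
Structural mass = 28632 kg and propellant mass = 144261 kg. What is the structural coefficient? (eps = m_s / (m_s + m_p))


eps = 28632 / (28632 + 144261) = 0.1656

0.1656


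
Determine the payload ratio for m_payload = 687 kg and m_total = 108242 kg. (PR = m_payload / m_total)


PR = 687 / 108242 = 0.0063

0.0063


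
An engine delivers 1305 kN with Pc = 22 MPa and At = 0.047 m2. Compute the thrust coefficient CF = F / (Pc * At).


CF = 1305000 / (22e6 * 0.047) = 1.26

1.26


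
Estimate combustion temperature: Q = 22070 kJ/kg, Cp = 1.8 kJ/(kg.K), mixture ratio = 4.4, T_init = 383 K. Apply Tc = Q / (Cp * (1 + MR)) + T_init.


Tc = 22070 / (1.8 * (1 + 4.4)) + 383 = 2654 K

2654 K


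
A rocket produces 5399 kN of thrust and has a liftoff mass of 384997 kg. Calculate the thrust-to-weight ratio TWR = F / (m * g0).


TWR = 5399000 / (384997 * 9.81) = 1.43

1.43


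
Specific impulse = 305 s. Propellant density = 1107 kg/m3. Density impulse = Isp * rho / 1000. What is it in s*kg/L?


rho*Isp = 305 * 1107 / 1000 = 338 s*kg/L

338 s*kg/L


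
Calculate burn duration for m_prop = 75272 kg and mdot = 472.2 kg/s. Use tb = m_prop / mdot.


tb = 75272 / 472.2 = 159.4 s

159.4 s


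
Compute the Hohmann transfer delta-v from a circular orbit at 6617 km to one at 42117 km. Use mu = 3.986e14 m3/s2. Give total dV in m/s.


V1 = sqrt(mu/r1) = 7761.36 m/s
dV1 = V1*(sqrt(2*r2/(r1+r2)) - 1) = 2442.53 m/s
V2 = sqrt(mu/r2) = 3076.38 m/s
dV2 = V2*(1 - sqrt(2*r1/(r1+r2))) = 1473.25 m/s
Total dV = 3916 m/s

3916 m/s


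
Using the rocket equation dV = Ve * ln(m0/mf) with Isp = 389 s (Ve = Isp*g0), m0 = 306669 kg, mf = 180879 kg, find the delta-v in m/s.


Ve = 389 * 9.81 = 3816.09 m/s
dV = 3816.09 * ln(306669/180879) = 2015 m/s

2015 m/s


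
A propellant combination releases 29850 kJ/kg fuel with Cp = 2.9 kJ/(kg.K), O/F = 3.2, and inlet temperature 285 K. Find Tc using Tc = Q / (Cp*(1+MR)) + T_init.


Tc = 29850 / (2.9 * (1 + 3.2)) + 285 = 2736 K

2736 K


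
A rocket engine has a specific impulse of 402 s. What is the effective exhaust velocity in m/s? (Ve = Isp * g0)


Ve = Isp * g0 = 402 * 9.81 = 3943.6 m/s

3943.6 m/s


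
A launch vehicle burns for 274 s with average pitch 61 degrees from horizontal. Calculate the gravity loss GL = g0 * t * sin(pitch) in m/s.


GL = 9.81 * 274 * sin(61 deg) = 2351 m/s

2351 m/s


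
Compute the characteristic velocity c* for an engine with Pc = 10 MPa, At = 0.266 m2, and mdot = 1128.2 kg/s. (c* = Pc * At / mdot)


c* = 10e6 * 0.266 / 1128.2 = 2358 m/s

2358 m/s


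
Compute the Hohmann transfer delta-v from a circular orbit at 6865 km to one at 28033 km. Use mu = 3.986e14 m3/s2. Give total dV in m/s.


V1 = sqrt(mu/r1) = 7619.88 m/s
dV1 = V1*(sqrt(2*r2/(r1+r2)) - 1) = 2038.35 m/s
V2 = sqrt(mu/r2) = 3770.8 m/s
dV2 = V2*(1 - sqrt(2*r1/(r1+r2))) = 1405.6 m/s
Total dV = 3444 m/s

3444 m/s


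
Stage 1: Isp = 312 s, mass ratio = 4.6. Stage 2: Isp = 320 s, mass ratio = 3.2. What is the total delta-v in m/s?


dV1 = 312 * 9.81 * ln(4.6) = 4670.8 m/s
dV2 = 320 * 9.81 * ln(3.2) = 3651.4 m/s
Total dV = 4670.8 + 3651.4 = 8322.2 m/s ~ 8322 m/s

8322 m/s


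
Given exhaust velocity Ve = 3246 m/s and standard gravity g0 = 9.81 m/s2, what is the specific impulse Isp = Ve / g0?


Isp = Ve / g0 = 3246 / 9.81 = 330.9 s

330.9 s


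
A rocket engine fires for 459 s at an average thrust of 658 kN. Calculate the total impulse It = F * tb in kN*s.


It = 658 * 459 = 302022 kN*s

302022 kN*s


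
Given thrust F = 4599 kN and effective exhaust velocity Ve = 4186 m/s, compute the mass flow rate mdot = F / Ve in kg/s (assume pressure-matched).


mdot = F / Ve = 4599000 / 4186 = 1098.7 kg/s

1098.7 kg/s


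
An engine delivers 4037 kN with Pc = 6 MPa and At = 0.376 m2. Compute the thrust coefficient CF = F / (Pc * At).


CF = 4037000 / (6e6 * 0.376) = 1.79

1.79


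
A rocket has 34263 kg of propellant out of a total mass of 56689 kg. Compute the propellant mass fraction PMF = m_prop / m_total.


PMF = 34263 / 56689 = 0.604

0.604


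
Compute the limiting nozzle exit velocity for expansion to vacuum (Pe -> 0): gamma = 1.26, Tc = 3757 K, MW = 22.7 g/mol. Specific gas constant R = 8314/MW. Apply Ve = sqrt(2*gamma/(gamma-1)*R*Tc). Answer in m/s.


R = 8314 / 22.7 = 366.26 J/(kg.K)
Ve = sqrt(2 * 1.26 / (1.26 - 1) * 366.26 * 3757) = 3652 m/s

3652 m/s


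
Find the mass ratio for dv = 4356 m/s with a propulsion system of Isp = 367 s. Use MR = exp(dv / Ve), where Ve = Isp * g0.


Ve = 367 * 9.81 = 3600.27 m/s
MR = exp(4356 / 3600.27) = 3.353

3.353


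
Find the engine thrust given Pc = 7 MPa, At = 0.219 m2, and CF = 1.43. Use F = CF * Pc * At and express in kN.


F = 1.43 * 7e6 * 0.219 = 2.1922e+06 N = 2192.2 kN

2192.2 kN


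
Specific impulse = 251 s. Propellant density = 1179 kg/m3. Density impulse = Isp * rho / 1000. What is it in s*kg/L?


rho*Isp = 251 * 1179 / 1000 = 296 s*kg/L

296 s*kg/L


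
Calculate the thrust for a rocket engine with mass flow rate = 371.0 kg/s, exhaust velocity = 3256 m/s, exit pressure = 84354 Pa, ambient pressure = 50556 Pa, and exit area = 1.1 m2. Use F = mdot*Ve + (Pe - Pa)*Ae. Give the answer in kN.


F = 371.0 * 3256 + (84354 - 50556) * 1.1 = 1.2452e+06 N = 1245.2 kN

1245.2 kN


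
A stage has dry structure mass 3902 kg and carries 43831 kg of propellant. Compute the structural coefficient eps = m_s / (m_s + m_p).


eps = 3902 / (3902 + 43831) = 0.0817

0.0817


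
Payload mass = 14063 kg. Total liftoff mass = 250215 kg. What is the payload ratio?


PR = 14063 / 250215 = 0.0562

0.0562


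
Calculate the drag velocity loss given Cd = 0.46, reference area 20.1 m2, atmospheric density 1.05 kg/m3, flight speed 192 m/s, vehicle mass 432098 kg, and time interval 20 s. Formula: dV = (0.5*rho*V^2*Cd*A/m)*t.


D = 0.5 * 1.05 * 192^2 * 0.46 * 20.1 = 178943.39 N
a = 178943.39 / 432098 = 0.4141 m/s2
dV = 0.4141 * 20 = 8.3 m/s

8.3 m/s


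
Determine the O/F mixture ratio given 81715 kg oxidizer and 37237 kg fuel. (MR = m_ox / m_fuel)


MR = 81715 / 37237 = 2.19

2.19


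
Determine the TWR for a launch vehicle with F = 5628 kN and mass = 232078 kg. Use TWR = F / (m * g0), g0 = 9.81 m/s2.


TWR = 5628000 / (232078 * 9.81) = 2.47

2.47


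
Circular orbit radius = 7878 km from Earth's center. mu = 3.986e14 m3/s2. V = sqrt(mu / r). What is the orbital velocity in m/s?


V = sqrt(3.986e14 / 7878000) = 7113 m/s

7113 m/s


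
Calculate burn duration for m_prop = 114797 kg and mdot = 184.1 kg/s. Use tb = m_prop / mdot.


tb = 114797 / 184.1 = 623.6 s

623.6 s


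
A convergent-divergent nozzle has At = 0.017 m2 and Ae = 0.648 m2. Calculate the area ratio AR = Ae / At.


AR = 0.648 / 0.017 = 38.1

38.1


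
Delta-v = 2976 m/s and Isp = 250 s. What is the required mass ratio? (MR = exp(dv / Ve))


Ve = 250 * 9.81 = 2452.5 m/s
MR = exp(2976 / 2452.5) = 3.365

3.365


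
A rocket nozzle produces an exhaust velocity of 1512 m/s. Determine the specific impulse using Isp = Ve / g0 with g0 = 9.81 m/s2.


Isp = Ve / g0 = 1512 / 9.81 = 154.1 s

154.1 s


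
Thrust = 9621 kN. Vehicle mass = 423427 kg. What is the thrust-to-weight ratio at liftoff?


TWR = 9621000 / (423427 * 9.81) = 2.32

2.32


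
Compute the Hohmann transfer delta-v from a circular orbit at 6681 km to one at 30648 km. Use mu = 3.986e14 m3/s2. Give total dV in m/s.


V1 = sqrt(mu/r1) = 7724.1 m/s
dV1 = V1*(sqrt(2*r2/(r1+r2)) - 1) = 2173.75 m/s
V2 = sqrt(mu/r2) = 3606.35 m/s
dV2 = V2*(1 - sqrt(2*r1/(r1+r2))) = 1448.7 m/s
Total dV = 3622 m/s

3622 m/s


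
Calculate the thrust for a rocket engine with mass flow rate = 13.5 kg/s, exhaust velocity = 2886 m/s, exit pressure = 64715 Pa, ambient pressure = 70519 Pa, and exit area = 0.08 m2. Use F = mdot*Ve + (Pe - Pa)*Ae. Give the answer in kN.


F = 13.5 * 2886 + (64715 - 70519) * 0.08 = 38497.0 N = 38.5 kN

38.5 kN


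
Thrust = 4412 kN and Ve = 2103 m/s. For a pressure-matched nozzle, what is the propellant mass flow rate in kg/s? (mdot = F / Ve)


mdot = F / Ve = 4412000 / 2103 = 2098.0 kg/s

2098.0 kg/s
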